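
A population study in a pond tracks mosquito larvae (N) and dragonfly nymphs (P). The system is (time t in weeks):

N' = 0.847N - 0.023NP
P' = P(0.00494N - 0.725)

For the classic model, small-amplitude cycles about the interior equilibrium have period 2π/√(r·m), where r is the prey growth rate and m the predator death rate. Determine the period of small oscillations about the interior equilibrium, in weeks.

T ≈ 8.02 weeks

Here r = 0.847 and m = 0.725, so r·m = 0.614.
ω = √0.614 = 0.784 per week, hence T = 2π/ω ≈ 8.02 weeks.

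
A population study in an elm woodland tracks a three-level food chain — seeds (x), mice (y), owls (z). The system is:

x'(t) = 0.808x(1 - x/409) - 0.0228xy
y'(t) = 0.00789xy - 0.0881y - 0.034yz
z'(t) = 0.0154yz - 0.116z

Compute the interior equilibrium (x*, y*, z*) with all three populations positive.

From dz/dt = 0: 0.0154y* = 0.116, so y* = 7.53.
From dx/dt = 0: 0.808(1 - x*/409) = 0.0228·7.53, giving x* = 409·(1 - 0.213) = 322.
From dy/dt = 0: 0.00789·322 - 0.0881 = 0.034z*, so z* = 2.45/0.034 = 72.1.

x* ≈ 322, y* ≈ 7.53, z* ≈ 72.1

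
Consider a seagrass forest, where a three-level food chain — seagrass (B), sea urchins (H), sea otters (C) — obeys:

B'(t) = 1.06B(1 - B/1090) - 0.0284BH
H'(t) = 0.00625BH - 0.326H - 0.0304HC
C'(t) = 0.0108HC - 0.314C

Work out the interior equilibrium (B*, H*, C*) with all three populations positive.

B* ≈ 241, H* ≈ 29.1, C* ≈ 38.8

From dC/dt = 0: 0.0108H* = 0.314, so H* = 29.1.
From dB/dt = 0: 1.06(1 - B*/1090) = 0.0284·29.1, giving B* = 1090·(1 - 0.779) = 241.
From dH/dt = 0: 0.00625·241 - 0.326 = 0.0304C*, so C* = 1.18/0.0304 = 38.8.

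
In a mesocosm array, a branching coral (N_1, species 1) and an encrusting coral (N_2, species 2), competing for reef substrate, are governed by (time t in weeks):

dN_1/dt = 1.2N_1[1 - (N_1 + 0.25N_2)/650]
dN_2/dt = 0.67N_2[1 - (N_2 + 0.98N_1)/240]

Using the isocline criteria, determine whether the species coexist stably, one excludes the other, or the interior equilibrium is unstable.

species 1 excludes species 2

Compare the nullcline intercepts: K1/α12 = 650/0.25 = 2600 > K2 = 240; K2/α21 = 240/0.98 = 245 < K1 = 650.
Since the inequalities point opposite ways, species 1 can invade but species 2 cannot.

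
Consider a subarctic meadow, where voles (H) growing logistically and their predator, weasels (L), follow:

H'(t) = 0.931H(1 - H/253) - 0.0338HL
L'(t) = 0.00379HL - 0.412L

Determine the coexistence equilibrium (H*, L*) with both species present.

H* ≈ 109, L* ≈ 15.7

From dL/dt = 0 with L > 0: 0.00379H* = 0.412, so H* = 109.
Substitute into dH/dt = 0: 0.931(1 - 109/253) = 0.0338L*.
The bracket is 0.57, giving L* = 0.531/0.0338 = 15.7.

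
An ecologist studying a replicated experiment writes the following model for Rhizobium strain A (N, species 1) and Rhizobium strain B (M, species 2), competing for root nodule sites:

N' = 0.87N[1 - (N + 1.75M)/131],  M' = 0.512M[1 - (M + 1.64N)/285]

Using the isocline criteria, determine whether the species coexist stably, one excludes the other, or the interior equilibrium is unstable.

species 2 excludes species 1

Compare the nullcline intercepts: K1/α12 = 131/1.75 = 74.9 < K2 = 285; K2/α21 = 285/1.64 = 174 > K1 = 131.
Since the inequalities point opposite ways, species 2 can invade but species 1 cannot.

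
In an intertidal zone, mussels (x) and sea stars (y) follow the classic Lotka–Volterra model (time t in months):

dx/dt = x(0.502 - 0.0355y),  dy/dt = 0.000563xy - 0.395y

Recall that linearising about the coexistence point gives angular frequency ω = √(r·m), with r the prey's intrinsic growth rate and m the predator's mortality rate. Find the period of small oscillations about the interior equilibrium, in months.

T ≈ 14.1 months

Here r = 0.502 and m = 0.395, so r·m = 0.198.
ω = √0.198 = 0.445 per month, hence T = 2π/ω ≈ 14.1 months.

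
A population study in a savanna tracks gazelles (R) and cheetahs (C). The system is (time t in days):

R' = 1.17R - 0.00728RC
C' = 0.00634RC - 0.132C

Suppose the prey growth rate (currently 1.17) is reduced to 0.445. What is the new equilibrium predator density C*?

C* ≈ 61.1

At the interior fixed point, setting dR/dt = 0 with R > 0 fixes C* = (prey growth rate)/(RC coefficient) — independent of the other coefficients.
With the change, C* = 0.445/0.00728 = 61.1; it falls from 161.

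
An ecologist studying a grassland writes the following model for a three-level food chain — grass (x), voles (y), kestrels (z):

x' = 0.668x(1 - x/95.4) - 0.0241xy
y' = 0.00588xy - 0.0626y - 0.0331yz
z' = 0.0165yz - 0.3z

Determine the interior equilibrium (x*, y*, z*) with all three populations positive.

x* ≈ 32.8, y* ≈ 18.2, z* ≈ 3.94

From dz/dt = 0: 0.0165y* = 0.3, so y* = 18.2.
From dx/dt = 0: 0.668(1 - x*/95.4) = 0.0241·18.2, giving x* = 95.4·(1 - 0.656) = 32.8.
From dy/dt = 0: 0.00588·32.8 - 0.0626 = 0.0331z*, so z* = 0.13/0.0331 = 3.94.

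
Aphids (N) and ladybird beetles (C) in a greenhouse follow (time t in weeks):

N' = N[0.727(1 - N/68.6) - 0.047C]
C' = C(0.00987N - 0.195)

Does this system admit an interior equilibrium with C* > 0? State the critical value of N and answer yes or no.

The predator equation gives dC/dt > 0 only when N > 0.195/0.00987 = 19.8.
Without the predator, N → K = 68.6. Since 68.6 > 19.8, the predator can invade and persist.

Threshold N = 19.8; K > 19.8, so yes, the predator persists.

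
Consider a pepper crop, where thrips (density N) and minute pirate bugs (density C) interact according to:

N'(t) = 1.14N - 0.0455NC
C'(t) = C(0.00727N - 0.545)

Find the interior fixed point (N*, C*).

Set dC/dt = 0 with C > 0: 0.00727N - 0.545 = 0, so N* = 0.545/0.00727 = 75.
Set dN/dt = 0 with N > 0: 1.14 - 0.0455C = 0, so C* = 1.14/0.0455 = 25.1.

N* ≈ 75, C* ≈ 25.1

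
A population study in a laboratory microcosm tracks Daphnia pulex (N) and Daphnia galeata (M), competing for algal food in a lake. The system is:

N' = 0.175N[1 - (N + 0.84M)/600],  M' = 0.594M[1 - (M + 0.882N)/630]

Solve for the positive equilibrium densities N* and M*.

Setting both brackets to zero gives the nullclines N + 0.84M = 600 and 0.882N + M = 630.
Substituting M = 630 - 0.882N into the first: N(1 - 0.84·0.882) = 600 - 0.84·630.
So N* = 70.8/0.259 = 273, and then M* = 630 - 0.882·273 = 389.

N* ≈ 273, M* ≈ 389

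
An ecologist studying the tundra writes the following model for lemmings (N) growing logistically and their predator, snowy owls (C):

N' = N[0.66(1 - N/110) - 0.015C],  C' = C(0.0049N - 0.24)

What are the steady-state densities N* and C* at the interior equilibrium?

N* ≈ 49, C* ≈ 24.4

From dC/dt = 0 with C > 0: 0.0049N* = 0.24, so N* = 49.
Substitute into dN/dt = 0: 0.66(1 - 49/110) = 0.015C*.
The bracket is 0.555, giving C* = 0.366/0.015 = 24.4.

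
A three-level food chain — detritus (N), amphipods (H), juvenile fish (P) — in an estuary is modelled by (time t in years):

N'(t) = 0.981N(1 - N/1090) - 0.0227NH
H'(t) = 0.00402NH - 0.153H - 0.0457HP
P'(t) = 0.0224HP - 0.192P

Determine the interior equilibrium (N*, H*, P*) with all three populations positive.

N* ≈ 874, H* ≈ 8.57, P* ≈ 73.5

From dP/dt = 0: 0.0224H* = 0.192, so H* = 8.57.
From dN/dt = 0: 0.981(1 - N*/1090) = 0.0227·8.57, giving N* = 1090·(1 - 0.198) = 874.
From dH/dt = 0: 0.00402·874 - 0.153 = 0.0457P*, so P* = 3.36/0.0457 = 73.5.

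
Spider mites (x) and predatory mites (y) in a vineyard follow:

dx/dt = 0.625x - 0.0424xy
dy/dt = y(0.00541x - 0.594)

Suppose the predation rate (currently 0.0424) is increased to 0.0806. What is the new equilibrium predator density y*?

y* ≈ 7.75

At the interior fixed point, setting dx/dt = 0 with x > 0 fixes y* = (prey growth rate)/(xy coefficient) — independent of the other coefficients.
With the change, y* = 0.625/0.0806 = 7.75; it falls from 14.7.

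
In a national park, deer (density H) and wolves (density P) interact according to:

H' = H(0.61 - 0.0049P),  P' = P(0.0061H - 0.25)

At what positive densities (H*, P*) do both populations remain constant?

H* ≈ 41, P* ≈ 124

Set dP/dt = 0 with P > 0: 0.0061H - 0.25 = 0, so H* = 0.25/0.0061 = 41.
Set dH/dt = 0 with H > 0: 0.61 - 0.0049P = 0, so P* = 0.61/0.0049 = 124.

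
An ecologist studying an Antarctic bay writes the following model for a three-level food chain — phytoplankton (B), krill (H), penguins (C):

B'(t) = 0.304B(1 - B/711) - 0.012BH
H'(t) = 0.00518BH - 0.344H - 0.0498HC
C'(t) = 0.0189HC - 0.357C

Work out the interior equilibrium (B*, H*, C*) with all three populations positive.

From dC/dt = 0: 0.0189H* = 0.357, so H* = 18.9.
From dB/dt = 0: 0.304(1 - B*/711) = 0.012·18.9, giving B* = 711·(1 - 0.746) = 181.
From dH/dt = 0: 0.00518·181 - 0.344 = 0.0498C*, so C* = 0.593/0.0498 = 11.9.

B* ≈ 181, H* ≈ 18.9, C* ≈ 11.9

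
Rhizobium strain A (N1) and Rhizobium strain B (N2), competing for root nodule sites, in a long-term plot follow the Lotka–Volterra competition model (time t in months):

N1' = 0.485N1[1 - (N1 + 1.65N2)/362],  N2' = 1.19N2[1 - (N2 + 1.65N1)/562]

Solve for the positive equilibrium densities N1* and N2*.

N1* ≈ 328, N2* ≈ 20.5

Setting both brackets to zero gives the nullclines N1 + 1.65N2 = 362 and 1.65N1 + N2 = 562.
Substituting N2 = 562 - 1.65N1 into the first: N1(1 - 1.65·1.65) = 362 - 1.65·562.
So N1* = -565/-1.72 = 328, and then N2* = 562 - 1.65·328 = 20.5.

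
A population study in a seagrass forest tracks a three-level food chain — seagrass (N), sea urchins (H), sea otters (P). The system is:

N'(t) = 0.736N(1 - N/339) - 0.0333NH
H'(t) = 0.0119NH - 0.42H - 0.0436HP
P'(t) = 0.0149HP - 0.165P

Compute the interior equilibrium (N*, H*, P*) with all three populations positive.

From dP/dt = 0: 0.0149H* = 0.165, so H* = 11.1.
From dN/dt = 0: 0.736(1 - N*/339) = 0.0333·11.1, giving N* = 339·(1 - 0.501) = 169.
From dH/dt = 0: 0.0119·169 - 0.42 = 0.0436P*, so P* = 1.59/0.0436 = 36.5.

N* ≈ 169, H* ≈ 11.1, P* ≈ 36.5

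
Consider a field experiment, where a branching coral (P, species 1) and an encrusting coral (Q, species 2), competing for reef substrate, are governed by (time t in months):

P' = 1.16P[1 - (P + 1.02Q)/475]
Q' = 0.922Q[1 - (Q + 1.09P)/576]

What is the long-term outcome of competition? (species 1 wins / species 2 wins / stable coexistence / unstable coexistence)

Compare the nullcline intercepts: K1/α12 = 475/1.02 = 466 < K2 = 576; K2/α21 = 576/1.09 = 528 > K1 = 475.
Since the inequalities point opposite ways, species 2 can invade but species 1 cannot.

species 2 excludes species 1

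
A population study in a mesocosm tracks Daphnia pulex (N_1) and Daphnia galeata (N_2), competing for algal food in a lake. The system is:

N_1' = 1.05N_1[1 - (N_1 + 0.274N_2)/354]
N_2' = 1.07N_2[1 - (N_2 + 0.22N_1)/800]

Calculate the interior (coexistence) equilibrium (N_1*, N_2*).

N_1* ≈ 143, N_2* ≈ 768

Setting both brackets to zero gives the nullclines N_1 + 0.274N_2 = 354 and 0.22N_1 + N_2 = 800.
Substituting N_2 = 800 - 0.22N_1 into the first: N_1(1 - 0.274·0.22) = 354 - 0.274·800.
So N_1* = 135/0.94 = 143, and then N_2* = 800 - 0.22·143 = 768.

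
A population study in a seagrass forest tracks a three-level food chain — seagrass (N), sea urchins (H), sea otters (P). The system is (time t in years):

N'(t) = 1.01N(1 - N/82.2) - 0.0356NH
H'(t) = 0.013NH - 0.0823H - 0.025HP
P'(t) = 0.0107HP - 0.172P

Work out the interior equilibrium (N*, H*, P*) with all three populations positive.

N* ≈ 35.6, H* ≈ 16.1, P* ≈ 15.2

From dP/dt = 0: 0.0107H* = 0.172, so H* = 16.1.
From dN/dt = 0: 1.01(1 - N*/82.2) = 0.0356·16.1, giving N* = 82.2·(1 - 0.567) = 35.6.
From dH/dt = 0: 0.013·35.6 - 0.0823 = 0.025P*, so P* = 0.381/0.025 = 15.2.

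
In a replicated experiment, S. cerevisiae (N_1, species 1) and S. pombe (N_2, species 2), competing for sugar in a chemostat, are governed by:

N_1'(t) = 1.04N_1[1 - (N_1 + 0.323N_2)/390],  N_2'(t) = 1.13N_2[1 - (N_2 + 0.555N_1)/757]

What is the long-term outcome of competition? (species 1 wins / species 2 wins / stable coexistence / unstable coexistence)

stable coexistence

Compare the nullcline intercepts: K1/α12 = 390/0.323 = 1210 > K2 = 757; K2/α21 = 757/0.555 = 1360 > K1 = 390.
Since both inequalities hold, each species can invade when rare, so the interior equilibrium is stable.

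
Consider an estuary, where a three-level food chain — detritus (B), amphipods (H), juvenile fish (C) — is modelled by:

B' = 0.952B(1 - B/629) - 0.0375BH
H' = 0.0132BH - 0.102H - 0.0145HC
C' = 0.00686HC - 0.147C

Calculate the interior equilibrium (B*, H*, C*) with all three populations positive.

B* ≈ 98.1, H* ≈ 21.4, C* ≈ 82.2

From dC/dt = 0: 0.00686H* = 0.147, so H* = 21.4.
From dB/dt = 0: 0.952(1 - B*/629) = 0.0375·21.4, giving B* = 629·(1 - 0.844) = 98.1.
From dH/dt = 0: 0.0132·98.1 - 0.102 = 0.0145C*, so C* = 1.19/0.0145 = 82.2.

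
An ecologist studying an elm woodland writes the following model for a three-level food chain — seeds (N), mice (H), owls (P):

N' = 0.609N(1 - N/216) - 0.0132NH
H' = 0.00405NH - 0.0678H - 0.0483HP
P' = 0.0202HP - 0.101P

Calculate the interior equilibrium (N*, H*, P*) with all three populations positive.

From dP/dt = 0: 0.0202H* = 0.101, so H* = 5.
From dN/dt = 0: 0.609(1 - N*/216) = 0.0132·5, giving N* = 216·(1 - 0.108) = 193.
From dH/dt = 0: 0.00405·193 - 0.0678 = 0.0483P*, so P* = 0.712/0.0483 = 14.7.

N* ≈ 193, H* ≈ 5, P* ≈ 14.7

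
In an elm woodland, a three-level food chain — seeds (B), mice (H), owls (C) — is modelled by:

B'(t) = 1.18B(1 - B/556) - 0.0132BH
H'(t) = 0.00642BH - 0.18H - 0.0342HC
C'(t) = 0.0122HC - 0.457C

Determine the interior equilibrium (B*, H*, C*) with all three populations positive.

From dC/dt = 0: 0.0122H* = 0.457, so H* = 37.5.
From dB/dt = 0: 1.18(1 - B*/556) = 0.0132·37.5, giving B* = 556·(1 - 0.419) = 323.
From dH/dt = 0: 0.00642·323 - 0.18 = 0.0342C*, so C* = 1.89/0.0342 = 55.4.

B* ≈ 323, H* ≈ 37.5, C* ≈ 55.4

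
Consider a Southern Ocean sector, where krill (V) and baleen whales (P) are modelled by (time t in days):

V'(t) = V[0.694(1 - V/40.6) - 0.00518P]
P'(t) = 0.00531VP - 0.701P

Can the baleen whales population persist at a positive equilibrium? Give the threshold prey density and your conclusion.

The predator equation gives dP/dt > 0 only when V > 0.701/0.00531 = 132.
Without the predator, V → K = 40.6. Since 40.6 < 132, the predator cannot invade.

Threshold V = 132; K < 132, so no, the predator goes extinct.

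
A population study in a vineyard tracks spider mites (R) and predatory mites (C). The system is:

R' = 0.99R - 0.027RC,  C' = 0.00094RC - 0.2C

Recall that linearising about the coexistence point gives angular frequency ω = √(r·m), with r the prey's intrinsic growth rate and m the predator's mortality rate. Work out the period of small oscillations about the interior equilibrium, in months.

Here r = 0.99 and m = 0.2, so r·m = 0.198.
ω = √0.198 = 0.445 per month, hence T = 2π/ω ≈ 14.1 months.

T ≈ 14.1 months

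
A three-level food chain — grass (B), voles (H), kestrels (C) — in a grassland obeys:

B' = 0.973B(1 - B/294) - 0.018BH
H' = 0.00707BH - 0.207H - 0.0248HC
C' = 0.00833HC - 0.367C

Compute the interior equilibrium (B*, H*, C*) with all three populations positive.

From dC/dt = 0: 0.00833H* = 0.367, so H* = 44.1.
From dB/dt = 0: 0.973(1 - B*/294) = 0.018·44.1, giving B* = 294·(1 - 0.815) = 54.4.
From dH/dt = 0: 0.00707·54.4 - 0.207 = 0.0248C*, so C* = 0.177/0.0248 = 7.16.

B* ≈ 54.4, H* ≈ 44.1, C* ≈ 7.16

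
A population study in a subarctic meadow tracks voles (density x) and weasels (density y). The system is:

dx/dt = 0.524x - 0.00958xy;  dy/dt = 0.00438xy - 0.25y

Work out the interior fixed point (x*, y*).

Set dy/dt = 0 with y > 0: 0.00438x - 0.25 = 0, so x* = 0.25/0.00438 = 57.1.
Set dx/dt = 0 with x > 0: 0.524 - 0.00958y = 0, so y* = 0.524/0.00958 = 54.7.

x* ≈ 57.1, y* ≈ 54.7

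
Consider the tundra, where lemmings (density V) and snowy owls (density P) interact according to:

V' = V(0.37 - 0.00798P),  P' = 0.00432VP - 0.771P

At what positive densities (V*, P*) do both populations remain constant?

V* ≈ 178, P* ≈ 46.4

Set dP/dt = 0 with P > 0: 0.00432V - 0.771 = 0, so V* = 0.771/0.00432 = 178.
Set dV/dt = 0 with V > 0: 0.37 - 0.00798P = 0, so P* = 0.37/0.00798 = 46.4.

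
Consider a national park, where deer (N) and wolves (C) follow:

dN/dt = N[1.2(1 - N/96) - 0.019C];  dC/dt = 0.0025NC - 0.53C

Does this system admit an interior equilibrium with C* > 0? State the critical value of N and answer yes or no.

The predator equation gives dC/dt > 0 only when N > 0.53/0.0025 = 212.
Without the predator, N → K = 96. Since 96 < 212, the predator cannot invade.

Threshold N = 212; K < 212, so no, the predator goes extinct.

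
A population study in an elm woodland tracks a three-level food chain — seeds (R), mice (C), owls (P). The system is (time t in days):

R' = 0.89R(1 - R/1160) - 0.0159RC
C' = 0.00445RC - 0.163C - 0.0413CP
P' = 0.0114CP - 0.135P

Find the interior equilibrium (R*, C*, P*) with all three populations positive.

R* ≈ 915, C* ≈ 11.8, P* ≈ 94.6

From dP/dt = 0: 0.0114C* = 0.135, so C* = 11.8.
From dR/dt = 0: 0.89(1 - R*/1160) = 0.0159·11.8, giving R* = 1160·(1 - 0.212) = 915.
From dC/dt = 0: 0.00445·915 - 0.163 = 0.0413P*, so P* = 3.91/0.0413 = 94.6.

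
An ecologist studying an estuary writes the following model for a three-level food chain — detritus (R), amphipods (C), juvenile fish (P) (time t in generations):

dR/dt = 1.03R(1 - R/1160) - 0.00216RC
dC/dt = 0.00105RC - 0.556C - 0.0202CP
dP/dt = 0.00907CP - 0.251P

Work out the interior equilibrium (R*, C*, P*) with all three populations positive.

R* ≈ 1090, C* ≈ 27.7, P* ≈ 29.3

From dP/dt = 0: 0.00907C* = 0.251, so C* = 27.7.
From dR/dt = 0: 1.03(1 - R*/1160) = 0.00216·27.7, giving R* = 1160·(1 - 0.058) = 1090.
From dC/dt = 0: 0.00105·1090 - 0.556 = 0.0202P*, so P* = 0.591/0.0202 = 29.3.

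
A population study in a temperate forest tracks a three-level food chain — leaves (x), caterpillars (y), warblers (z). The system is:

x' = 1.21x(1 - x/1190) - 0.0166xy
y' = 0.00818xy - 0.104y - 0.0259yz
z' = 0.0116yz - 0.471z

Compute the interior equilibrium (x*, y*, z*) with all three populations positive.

x* ≈ 527, y* ≈ 40.6, z* ≈ 162

From dz/dt = 0: 0.0116y* = 0.471, so y* = 40.6.
From dx/dt = 0: 1.21(1 - x*/1190) = 0.0166·40.6, giving x* = 1190·(1 - 0.557) = 527.
From dy/dt = 0: 0.00818·527 - 0.104 = 0.0259z*, so z* = 4.21/0.0259 = 162.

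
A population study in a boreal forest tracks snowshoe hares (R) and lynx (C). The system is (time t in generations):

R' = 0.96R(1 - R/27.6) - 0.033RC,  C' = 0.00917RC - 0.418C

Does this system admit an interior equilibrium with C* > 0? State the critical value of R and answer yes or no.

Threshold R = 45.6; K < 45.6, so no, the predator goes extinct.

The predator equation gives dC/dt > 0 only when R > 0.418/0.00917 = 45.6.
Without the predator, R → K = 27.6. Since 27.6 < 45.6, the predator cannot invade.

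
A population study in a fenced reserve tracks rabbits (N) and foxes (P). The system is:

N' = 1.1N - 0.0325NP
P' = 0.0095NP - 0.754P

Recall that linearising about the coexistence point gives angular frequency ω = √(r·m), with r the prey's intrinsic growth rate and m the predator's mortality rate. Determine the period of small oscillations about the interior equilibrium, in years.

T ≈ 6.9 years

Here r = 1.1 and m = 0.754, so r·m = 0.829.
ω = √0.829 = 0.911 per year, hence T = 2π/ω ≈ 6.9 years.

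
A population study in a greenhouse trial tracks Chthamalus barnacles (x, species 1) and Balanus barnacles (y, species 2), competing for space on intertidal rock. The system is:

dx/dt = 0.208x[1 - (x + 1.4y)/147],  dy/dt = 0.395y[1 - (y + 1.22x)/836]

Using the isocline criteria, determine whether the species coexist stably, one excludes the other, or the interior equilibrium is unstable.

species 2 excludes species 1

Compare the nullcline intercepts: K1/α12 = 147/1.4 = 105 < K2 = 836; K2/α21 = 836/1.22 = 685 > K1 = 147.
Since the inequalities point opposite ways, species 2 can invade but species 1 cannot.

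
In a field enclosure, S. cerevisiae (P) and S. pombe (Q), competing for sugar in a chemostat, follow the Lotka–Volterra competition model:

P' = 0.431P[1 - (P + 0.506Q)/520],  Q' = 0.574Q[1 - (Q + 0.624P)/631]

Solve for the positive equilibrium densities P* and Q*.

P* ≈ 293, Q* ≈ 448

Setting both brackets to zero gives the nullclines P + 0.506Q = 520 and 0.624P + Q = 631.
Substituting Q = 631 - 0.624P into the first: P(1 - 0.506·0.624) = 520 - 0.506·631.
So P* = 201/0.684 = 293, and then Q* = 631 - 0.624·293 = 448.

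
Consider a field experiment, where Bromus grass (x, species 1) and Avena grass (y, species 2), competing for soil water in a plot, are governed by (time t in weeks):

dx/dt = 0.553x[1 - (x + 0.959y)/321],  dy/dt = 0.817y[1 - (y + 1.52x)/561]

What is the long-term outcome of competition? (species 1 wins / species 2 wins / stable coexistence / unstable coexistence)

species 2 excludes species 1

Compare the nullcline intercepts: K1/α12 = 321/0.959 = 335 < K2 = 561; K2/α21 = 561/1.52 = 369 > K1 = 321.
Since the inequalities point opposite ways, species 2 can invade but species 1 cannot.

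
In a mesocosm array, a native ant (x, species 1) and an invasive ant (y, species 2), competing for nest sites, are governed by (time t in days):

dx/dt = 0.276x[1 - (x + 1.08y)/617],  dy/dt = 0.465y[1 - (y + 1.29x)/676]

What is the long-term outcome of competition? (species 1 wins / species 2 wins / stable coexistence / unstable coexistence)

Compare the nullcline intercepts: K1/α12 = 617/1.08 = 571 < K2 = 676; K2/α21 = 676/1.29 = 524 < K1 = 617.
Since both are reversed, neither can invade when rare; the interior point is a saddle.

unstable coexistence (outcome depends on initial conditions)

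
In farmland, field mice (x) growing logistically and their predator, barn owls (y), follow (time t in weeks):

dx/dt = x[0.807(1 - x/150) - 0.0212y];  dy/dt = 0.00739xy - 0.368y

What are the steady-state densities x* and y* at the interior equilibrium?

x* ≈ 49.8, y* ≈ 25.4

From dy/dt = 0 with y > 0: 0.00739x* = 0.368, so x* = 49.8.
Substitute into dx/dt = 0: 0.807(1 - 49.8/150) = 0.0212y*.
The bracket is 0.668, giving y* = 0.539/0.0212 = 25.4.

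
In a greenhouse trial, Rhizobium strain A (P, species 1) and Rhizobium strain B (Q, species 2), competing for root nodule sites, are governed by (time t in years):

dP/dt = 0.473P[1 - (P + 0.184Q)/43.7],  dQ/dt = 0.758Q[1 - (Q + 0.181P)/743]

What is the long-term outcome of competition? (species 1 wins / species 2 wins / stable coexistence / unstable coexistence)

Compare the nullcline intercepts: K1/α12 = 43.7/0.184 = 238 < K2 = 743; K2/α21 = 743/0.181 = 4100 > K1 = 43.7.
Since the inequalities point opposite ways, species 2 can invade but species 1 cannot.

species 2 excludes species 1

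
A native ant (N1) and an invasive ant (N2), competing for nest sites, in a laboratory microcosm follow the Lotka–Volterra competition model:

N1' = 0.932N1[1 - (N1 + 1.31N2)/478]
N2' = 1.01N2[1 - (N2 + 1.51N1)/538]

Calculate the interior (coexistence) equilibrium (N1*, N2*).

Setting both brackets to zero gives the nullclines N1 + 1.31N2 = 478 and 1.51N1 + N2 = 538.
Substituting N2 = 538 - 1.51N1 into the first: N1(1 - 1.31·1.51) = 478 - 1.31·538.
So N1* = -227/-0.978 = 232, and then N2* = 538 - 1.51·232 = 188.

N1* ≈ 232, N2* ≈ 188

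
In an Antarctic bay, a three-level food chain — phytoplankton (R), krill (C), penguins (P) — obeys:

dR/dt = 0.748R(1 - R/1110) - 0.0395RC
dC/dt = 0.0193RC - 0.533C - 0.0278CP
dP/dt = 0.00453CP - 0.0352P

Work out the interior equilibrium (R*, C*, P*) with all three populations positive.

From dP/dt = 0: 0.00453C* = 0.0352, so C* = 7.77.
From dR/dt = 0: 0.748(1 - R*/1110) = 0.0395·7.77, giving R* = 1110·(1 - 0.41) = 655.
From dC/dt = 0: 0.0193·655 - 0.533 = 0.0278P*, so P* = 12.1/0.0278 = 435.

R* ≈ 655, C* ≈ 7.77, P* ≈ 435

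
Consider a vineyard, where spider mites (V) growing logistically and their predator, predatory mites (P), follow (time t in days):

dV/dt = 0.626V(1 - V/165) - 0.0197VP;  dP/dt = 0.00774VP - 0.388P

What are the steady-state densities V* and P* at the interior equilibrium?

From dP/dt = 0 with P > 0: 0.00774V* = 0.388, so V* = 50.1.
Substitute into dV/dt = 0: 0.626(1 - 50.1/165) = 0.0197P*.
The bracket is 0.696, giving P* = 0.436/0.0197 = 22.1.

V* ≈ 50.1, P* ≈ 22.1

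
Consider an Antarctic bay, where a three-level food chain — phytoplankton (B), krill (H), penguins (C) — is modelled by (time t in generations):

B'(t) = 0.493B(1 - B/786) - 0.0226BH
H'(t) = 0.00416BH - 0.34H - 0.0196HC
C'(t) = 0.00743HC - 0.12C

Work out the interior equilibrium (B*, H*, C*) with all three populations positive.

From dC/dt = 0: 0.00743H* = 0.12, so H* = 16.2.
From dB/dt = 0: 0.493(1 - B*/786) = 0.0226·16.2, giving B* = 786·(1 - 0.74) = 204.
From dH/dt = 0: 0.00416·204 - 0.34 = 0.0196C*, so C* = 0.509/0.0196 = 26.

B* ≈ 204, H* ≈ 16.2, C* ≈ 26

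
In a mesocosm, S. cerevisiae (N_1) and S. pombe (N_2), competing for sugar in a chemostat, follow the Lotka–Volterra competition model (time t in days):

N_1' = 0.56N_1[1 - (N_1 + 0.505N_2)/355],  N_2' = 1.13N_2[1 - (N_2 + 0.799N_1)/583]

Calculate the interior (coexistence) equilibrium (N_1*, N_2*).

Setting both brackets to zero gives the nullclines N_1 + 0.505N_2 = 355 and 0.799N_1 + N_2 = 583.
Substituting N_2 = 583 - 0.799N_1 into the first: N_1(1 - 0.505·0.799) = 355 - 0.505·583.
So N_1* = 60.6/0.597 = 102, and then N_2* = 583 - 0.799·102 = 502.

N_1* ≈ 102, N_2* ≈ 502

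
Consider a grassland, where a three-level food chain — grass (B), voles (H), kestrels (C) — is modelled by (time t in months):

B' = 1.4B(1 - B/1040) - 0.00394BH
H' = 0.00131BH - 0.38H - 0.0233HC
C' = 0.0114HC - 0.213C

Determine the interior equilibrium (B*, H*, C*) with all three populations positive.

B* ≈ 985, H* ≈ 18.7, C* ≈ 39.1

From dC/dt = 0: 0.0114H* = 0.213, so H* = 18.7.
From dB/dt = 0: 1.4(1 - B*/1040) = 0.00394·18.7, giving B* = 1040·(1 - 0.0526) = 985.
From dH/dt = 0: 0.00131·985 - 0.38 = 0.0233C*, so C* = 0.911/0.0233 = 39.1.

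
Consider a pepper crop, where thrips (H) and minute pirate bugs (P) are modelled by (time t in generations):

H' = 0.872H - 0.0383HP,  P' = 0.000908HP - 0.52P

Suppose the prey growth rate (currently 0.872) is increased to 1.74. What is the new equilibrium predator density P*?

At the interior fixed point, setting dH/dt = 0 with H > 0 fixes P* = (prey growth rate)/(HP coefficient) — independent of the other coefficients.
With the change, P* = 1.74/0.0383 = 45.4; it rises from 22.8.

P* ≈ 45.4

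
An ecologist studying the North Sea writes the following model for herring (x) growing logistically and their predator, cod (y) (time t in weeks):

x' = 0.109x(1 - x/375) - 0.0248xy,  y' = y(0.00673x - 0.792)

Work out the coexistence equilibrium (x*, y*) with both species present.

x* ≈ 118, y* ≈ 3.02

From dy/dt = 0 with y > 0: 0.00673x* = 0.792, so x* = 118.
Substitute into dx/dt = 0: 0.109(1 - 118/375) = 0.0248y*.
The bracket is 0.686, giving y* = 0.0748/0.0248 = 3.02.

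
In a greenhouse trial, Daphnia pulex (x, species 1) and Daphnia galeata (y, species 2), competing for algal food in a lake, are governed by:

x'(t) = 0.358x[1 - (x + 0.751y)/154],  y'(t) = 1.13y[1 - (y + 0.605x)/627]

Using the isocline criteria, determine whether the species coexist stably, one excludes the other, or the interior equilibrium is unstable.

Compare the nullcline intercepts: K1/α12 = 154/0.751 = 205 < K2 = 627; K2/α21 = 627/0.605 = 1040 > K1 = 154.
Since the inequalities point opposite ways, species 2 can invade but species 1 cannot.

species 2 excludes species 1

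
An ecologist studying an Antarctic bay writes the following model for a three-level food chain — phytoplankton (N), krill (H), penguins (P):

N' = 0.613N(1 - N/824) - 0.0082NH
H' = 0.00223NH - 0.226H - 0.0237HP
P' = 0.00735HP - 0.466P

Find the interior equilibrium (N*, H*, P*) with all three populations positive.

From dP/dt = 0: 0.00735H* = 0.466, so H* = 63.4.
From dN/dt = 0: 0.613(1 - N*/824) = 0.0082·63.4, giving N* = 824·(1 - 0.848) = 125.
From dH/dt = 0: 0.00223·125 - 0.226 = 0.0237P*, so P* = 0.0531/0.0237 = 2.24.

N* ≈ 125, H* ≈ 63.4, P* ≈ 2.24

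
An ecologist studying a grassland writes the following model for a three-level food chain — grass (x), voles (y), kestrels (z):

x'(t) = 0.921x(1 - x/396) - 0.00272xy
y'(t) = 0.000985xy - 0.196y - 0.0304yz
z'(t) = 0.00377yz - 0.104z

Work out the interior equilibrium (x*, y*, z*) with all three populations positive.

From dz/dt = 0: 0.00377y* = 0.104, so y* = 27.6.
From dx/dt = 0: 0.921(1 - x*/396) = 0.00272·27.6, giving x* = 396·(1 - 0.0815) = 364.
From dy/dt = 0: 0.000985·364 - 0.196 = 0.0304z*, so z* = 0.162/0.0304 = 5.34.

x* ≈ 364, y* ≈ 27.6, z* ≈ 5.34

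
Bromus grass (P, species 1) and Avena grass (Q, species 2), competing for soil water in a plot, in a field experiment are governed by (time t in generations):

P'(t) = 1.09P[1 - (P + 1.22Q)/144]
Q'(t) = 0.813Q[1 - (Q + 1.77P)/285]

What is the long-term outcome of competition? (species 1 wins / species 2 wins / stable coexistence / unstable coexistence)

species 2 excludes species 1

Compare the nullcline intercepts: K1/α12 = 144/1.22 = 118 < K2 = 285; K2/α21 = 285/1.77 = 161 > K1 = 144.
Since the inequalities point opposite ways, species 2 can invade but species 1 cannot.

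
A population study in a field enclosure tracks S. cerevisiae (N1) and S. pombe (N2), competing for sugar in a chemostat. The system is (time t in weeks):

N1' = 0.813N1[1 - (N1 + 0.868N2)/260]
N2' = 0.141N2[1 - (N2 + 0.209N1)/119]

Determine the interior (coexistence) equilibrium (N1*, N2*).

Setting both brackets to zero gives the nullclines N1 + 0.868N2 = 260 and 0.209N1 + N2 = 119.
Substituting N2 = 119 - 0.209N1 into the first: N1(1 - 0.868·0.209) = 260 - 0.868·119.
So N1* = 157/0.819 = 191, and then N2* = 119 - 0.209·191 = 79.

N1* ≈ 191, N2* ≈ 79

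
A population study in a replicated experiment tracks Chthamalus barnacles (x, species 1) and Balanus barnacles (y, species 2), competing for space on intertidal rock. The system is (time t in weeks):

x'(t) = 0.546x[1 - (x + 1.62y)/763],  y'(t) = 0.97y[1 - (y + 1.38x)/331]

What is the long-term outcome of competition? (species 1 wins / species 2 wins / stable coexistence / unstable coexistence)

Compare the nullcline intercepts: K1/α12 = 763/1.62 = 471 > K2 = 331; K2/α21 = 331/1.38 = 240 < K1 = 763.
Since the inequalities point opposite ways, species 1 can invade but species 2 cannot.

species 1 excludes species 2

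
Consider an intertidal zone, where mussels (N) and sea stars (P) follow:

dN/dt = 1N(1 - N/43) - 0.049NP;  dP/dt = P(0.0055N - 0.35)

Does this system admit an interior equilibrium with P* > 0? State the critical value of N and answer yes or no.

The predator equation gives dP/dt > 0 only when N > 0.35/0.0055 = 63.6.
Without the predator, N → K = 43. Since 43 < 63.6, the predator cannot invade.

Threshold N = 63.6; K < 63.6, so no, the predator goes extinct.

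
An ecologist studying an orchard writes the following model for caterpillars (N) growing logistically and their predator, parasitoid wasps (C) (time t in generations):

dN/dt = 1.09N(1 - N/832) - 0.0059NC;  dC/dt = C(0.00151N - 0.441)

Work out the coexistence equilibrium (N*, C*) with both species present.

N* ≈ 292, C* ≈ 120

From dC/dt = 0 with C > 0: 0.00151N* = 0.441, so N* = 292.
Substitute into dN/dt = 0: 1.09(1 - 292/832) = 0.0059C*.
The bracket is 0.649, giving C* = 0.707/0.0059 = 120.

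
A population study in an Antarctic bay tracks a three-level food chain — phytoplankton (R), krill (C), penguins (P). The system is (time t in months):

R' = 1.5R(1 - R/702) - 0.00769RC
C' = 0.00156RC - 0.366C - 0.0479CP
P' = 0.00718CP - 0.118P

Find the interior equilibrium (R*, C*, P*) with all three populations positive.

R* ≈ 643, C* ≈ 16.4, P* ≈ 13.3

From dP/dt = 0: 0.00718C* = 0.118, so C* = 16.4.
From dR/dt = 0: 1.5(1 - R*/702) = 0.00769·16.4, giving R* = 702·(1 - 0.0843) = 643.
From dC/dt = 0: 0.00156·643 - 0.366 = 0.0479P*, so P* = 0.637/0.0479 = 13.3.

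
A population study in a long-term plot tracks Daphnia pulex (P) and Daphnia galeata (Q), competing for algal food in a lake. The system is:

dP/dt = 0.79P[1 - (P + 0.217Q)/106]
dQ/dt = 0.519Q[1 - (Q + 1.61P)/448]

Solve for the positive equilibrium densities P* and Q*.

P* ≈ 13.5, Q* ≈ 426

Setting both brackets to zero gives the nullclines P + 0.217Q = 106 and 1.61P + Q = 448.
Substituting Q = 448 - 1.61P into the first: P(1 - 0.217·1.61) = 106 - 0.217·448.
So P* = 8.78/0.651 = 13.5, and then Q* = 448 - 1.61·13.5 = 426.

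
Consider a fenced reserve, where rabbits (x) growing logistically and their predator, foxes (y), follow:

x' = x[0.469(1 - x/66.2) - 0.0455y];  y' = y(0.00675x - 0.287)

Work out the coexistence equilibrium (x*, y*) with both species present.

x* ≈ 42.5, y* ≈ 3.69

From dy/dt = 0 with y > 0: 0.00675x* = 0.287, so x* = 42.5.
Substitute into dx/dt = 0: 0.469(1 - 42.5/66.2) = 0.0455y*.
The bracket is 0.358, giving y* = 0.168/0.0455 = 3.69.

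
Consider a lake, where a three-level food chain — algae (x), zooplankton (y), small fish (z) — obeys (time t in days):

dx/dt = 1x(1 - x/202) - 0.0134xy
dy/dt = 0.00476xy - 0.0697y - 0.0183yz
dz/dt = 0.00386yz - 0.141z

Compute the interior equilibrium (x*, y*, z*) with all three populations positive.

x* ≈ 103, y* ≈ 36.5, z* ≈ 23

From dz/dt = 0: 0.00386y* = 0.141, so y* = 36.5.
From dx/dt = 0: 1(1 - x*/202) = 0.0134·36.5, giving x* = 202·(1 - 0.489) = 103.
From dy/dt = 0: 0.00476·103 - 0.0697 = 0.0183z*, so z* = 0.421/0.0183 = 23.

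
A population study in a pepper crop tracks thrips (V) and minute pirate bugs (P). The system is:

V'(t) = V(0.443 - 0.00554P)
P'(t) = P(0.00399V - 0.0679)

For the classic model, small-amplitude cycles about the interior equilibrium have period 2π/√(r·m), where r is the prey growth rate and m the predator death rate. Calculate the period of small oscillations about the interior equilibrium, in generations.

T ≈ 36.2 generations

Here r = 0.443 and m = 0.0679, so r·m = 0.0301.
ω = √0.0301 = 0.173 per generation, hence T = 2π/ω ≈ 36.2 generations.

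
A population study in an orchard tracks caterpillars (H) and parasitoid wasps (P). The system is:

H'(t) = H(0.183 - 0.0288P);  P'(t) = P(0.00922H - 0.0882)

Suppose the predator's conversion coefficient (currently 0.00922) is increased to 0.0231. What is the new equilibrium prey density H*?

H* ≈ 3.82

At the interior fixed point, setting dP/dt = 0 with P > 0 fixes H* = (predator death rate)/(HP coefficient) — independent of the other coefficients.
With the change, H* = 0.0882/0.0231 = 3.82; it falls from 9.57.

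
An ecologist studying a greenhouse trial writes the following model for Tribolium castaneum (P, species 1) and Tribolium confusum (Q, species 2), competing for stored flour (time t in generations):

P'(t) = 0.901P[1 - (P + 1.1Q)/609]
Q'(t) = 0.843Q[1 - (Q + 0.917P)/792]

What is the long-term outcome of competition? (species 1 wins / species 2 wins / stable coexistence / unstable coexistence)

Compare the nullcline intercepts: K1/α12 = 609/1.1 = 554 < K2 = 792; K2/α21 = 792/0.917 = 864 > K1 = 609.
Since the inequalities point opposite ways, species 2 can invade but species 1 cannot.

species 2 excludes species 1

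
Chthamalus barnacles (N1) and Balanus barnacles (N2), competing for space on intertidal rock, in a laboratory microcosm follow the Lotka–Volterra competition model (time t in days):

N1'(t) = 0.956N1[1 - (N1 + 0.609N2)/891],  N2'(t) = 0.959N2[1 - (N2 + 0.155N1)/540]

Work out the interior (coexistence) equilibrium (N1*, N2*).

N1* ≈ 621, N2* ≈ 444

Setting both brackets to zero gives the nullclines N1 + 0.609N2 = 891 and 0.155N1 + N2 = 540.
Substituting N2 = 540 - 0.155N1 into the first: N1(1 - 0.609·0.155) = 891 - 0.609·540.
So N1* = 562/0.906 = 621, and then N2* = 540 - 0.155·621 = 444.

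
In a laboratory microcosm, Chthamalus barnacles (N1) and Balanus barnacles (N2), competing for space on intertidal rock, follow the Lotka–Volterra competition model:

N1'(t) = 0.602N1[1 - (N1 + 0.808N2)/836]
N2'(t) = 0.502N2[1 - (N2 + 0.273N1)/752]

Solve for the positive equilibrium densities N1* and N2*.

Setting both brackets to zero gives the nullclines N1 + 0.808N2 = 836 and 0.273N1 + N2 = 752.
Substituting N2 = 752 - 0.273N1 into the first: N1(1 - 0.808·0.273) = 836 - 0.808·752.
So N1* = 228/0.779 = 293, and then N2* = 752 - 0.273·293 = 672.

N1* ≈ 293, N2* ≈ 672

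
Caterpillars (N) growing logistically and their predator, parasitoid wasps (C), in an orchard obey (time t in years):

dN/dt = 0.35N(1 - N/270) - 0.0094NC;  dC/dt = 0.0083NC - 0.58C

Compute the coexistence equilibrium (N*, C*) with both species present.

N* ≈ 69.9, C* ≈ 27.6

From dC/dt = 0 with C > 0: 0.0083N* = 0.58, so N* = 69.9.
Substitute into dN/dt = 0: 0.35(1 - 69.9/270) = 0.0094C*.
The bracket is 0.741, giving C* = 0.259/0.0094 = 27.6.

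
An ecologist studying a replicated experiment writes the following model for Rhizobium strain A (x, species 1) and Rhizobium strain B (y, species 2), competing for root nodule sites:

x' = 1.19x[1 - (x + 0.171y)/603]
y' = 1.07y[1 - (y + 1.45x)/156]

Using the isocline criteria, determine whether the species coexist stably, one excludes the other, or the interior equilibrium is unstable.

species 1 excludes species 2

Compare the nullcline intercepts: K1/α12 = 603/0.171 = 3530 > K2 = 156; K2/α21 = 156/1.45 = 108 < K1 = 603.
Since the inequalities point opposite ways, species 1 can invade but species 2 cannot.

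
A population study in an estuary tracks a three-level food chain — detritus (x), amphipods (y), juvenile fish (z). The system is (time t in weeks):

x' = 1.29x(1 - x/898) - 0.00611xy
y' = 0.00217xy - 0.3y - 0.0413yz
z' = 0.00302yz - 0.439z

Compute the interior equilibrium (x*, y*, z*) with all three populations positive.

From dz/dt = 0: 0.00302y* = 0.439, so y* = 145.
From dx/dt = 0: 1.29(1 - x*/898) = 0.00611·145, giving x* = 898·(1 - 0.689) = 280.
From dy/dt = 0: 0.00217·280 - 0.3 = 0.0413z*, so z* = 0.307/0.0413 = 7.43.

x* ≈ 280, y* ≈ 145, z* ≈ 7.43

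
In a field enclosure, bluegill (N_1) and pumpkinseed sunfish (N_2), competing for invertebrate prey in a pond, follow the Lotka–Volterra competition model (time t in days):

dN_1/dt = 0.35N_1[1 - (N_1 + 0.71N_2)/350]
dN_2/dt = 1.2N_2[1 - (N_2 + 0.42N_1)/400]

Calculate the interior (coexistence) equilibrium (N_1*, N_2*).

N_1* ≈ 94, N_2* ≈ 361

Setting both brackets to zero gives the nullclines N_1 + 0.71N_2 = 350 and 0.42N_1 + N_2 = 400.
Substituting N_2 = 400 - 0.42N_1 into the first: N_1(1 - 0.71·0.42) = 350 - 0.71·400.
So N_1* = 66/0.702 = 94, and then N_2* = 400 - 0.42·94 = 361.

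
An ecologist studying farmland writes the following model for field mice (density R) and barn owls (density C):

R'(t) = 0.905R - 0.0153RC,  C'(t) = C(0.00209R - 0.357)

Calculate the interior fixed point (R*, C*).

Set dC/dt = 0 with C > 0: 0.00209R - 0.357 = 0, so R* = 0.357/0.00209 = 171.
Set dR/dt = 0 with R > 0: 0.905 - 0.0153C = 0, so C* = 0.905/0.0153 = 59.2.

R* ≈ 171, C* ≈ 59.2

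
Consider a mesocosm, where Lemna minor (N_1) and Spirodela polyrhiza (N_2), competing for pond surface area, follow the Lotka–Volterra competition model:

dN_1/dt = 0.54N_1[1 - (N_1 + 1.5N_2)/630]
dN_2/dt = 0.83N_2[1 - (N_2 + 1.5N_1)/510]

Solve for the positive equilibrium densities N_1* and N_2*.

N_1* ≈ 108, N_2* ≈ 348

Setting both brackets to zero gives the nullclines N_1 + 1.5N_2 = 630 and 1.5N_1 + N_2 = 510.
Substituting N_2 = 510 - 1.5N_1 into the first: N_1(1 - 1.5·1.5) = 630 - 1.5·510.
So N_1* = -135/-1.25 = 108, and then N_2* = 510 - 1.5·108 = 348.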